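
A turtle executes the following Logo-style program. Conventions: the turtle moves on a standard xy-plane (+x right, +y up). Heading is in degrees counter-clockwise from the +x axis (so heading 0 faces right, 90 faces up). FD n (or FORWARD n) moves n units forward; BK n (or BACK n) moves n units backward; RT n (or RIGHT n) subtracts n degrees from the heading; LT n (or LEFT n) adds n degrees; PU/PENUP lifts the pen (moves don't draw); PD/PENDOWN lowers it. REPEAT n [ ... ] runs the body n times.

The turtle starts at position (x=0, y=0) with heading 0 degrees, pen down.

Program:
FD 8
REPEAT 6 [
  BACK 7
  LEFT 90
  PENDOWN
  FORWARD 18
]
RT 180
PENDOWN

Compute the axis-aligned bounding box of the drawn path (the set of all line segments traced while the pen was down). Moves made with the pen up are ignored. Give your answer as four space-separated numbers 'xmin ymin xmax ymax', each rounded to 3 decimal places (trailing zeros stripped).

Executing turtle program step by step:
Start: pos=(0,0), heading=0, pen down
FD 8: (0,0) -> (8,0) [heading=0, draw]
REPEAT 6 [
  -- iteration 1/6 --
  BK 7: (8,0) -> (1,0) [heading=0, draw]
  LT 90: heading 0 -> 90
  PD: pen down
  FD 18: (1,0) -> (1,18) [heading=90, draw]
  -- iteration 2/6 --
  BK 7: (1,18) -> (1,11) [heading=90, draw]
  LT 90: heading 90 -> 180
  PD: pen down
  FD 18: (1,11) -> (-17,11) [heading=180, draw]
  -- iteration 3/6 --
  BK 7: (-17,11) -> (-10,11) [heading=180, draw]
  LT 90: heading 180 -> 270
  PD: pen down
  FD 18: (-10,11) -> (-10,-7) [heading=270, draw]
  -- iteration 4/6 --
  BK 7: (-10,-7) -> (-10,0) [heading=270, draw]
  LT 90: heading 270 -> 0
  PD: pen down
  FD 18: (-10,0) -> (8,0) [heading=0, draw]
  -- iteration 5/6 --
  BK 7: (8,0) -> (1,0) [heading=0, draw]
  LT 90: heading 0 -> 90
  PD: pen down
  FD 18: (1,0) -> (1,18) [heading=90, draw]
  -- iteration 6/6 --
  BK 7: (1,18) -> (1,11) [heading=90, draw]
  LT 90: heading 90 -> 180
  PD: pen down
  FD 18: (1,11) -> (-17,11) [heading=180, draw]
]
RT 180: heading 180 -> 0
PD: pen down
Final: pos=(-17,11), heading=0, 13 segment(s) drawn

Segment endpoints: x in {-17, -10, -10, -10, 0, 1, 1, 1, 1, 1, 1, 8, 8}, y in {-7, 0, 0, 0, 0, 11, 11, 11, 18}
xmin=-17, ymin=-7, xmax=8, ymax=18

Answer: -17 -7 8 18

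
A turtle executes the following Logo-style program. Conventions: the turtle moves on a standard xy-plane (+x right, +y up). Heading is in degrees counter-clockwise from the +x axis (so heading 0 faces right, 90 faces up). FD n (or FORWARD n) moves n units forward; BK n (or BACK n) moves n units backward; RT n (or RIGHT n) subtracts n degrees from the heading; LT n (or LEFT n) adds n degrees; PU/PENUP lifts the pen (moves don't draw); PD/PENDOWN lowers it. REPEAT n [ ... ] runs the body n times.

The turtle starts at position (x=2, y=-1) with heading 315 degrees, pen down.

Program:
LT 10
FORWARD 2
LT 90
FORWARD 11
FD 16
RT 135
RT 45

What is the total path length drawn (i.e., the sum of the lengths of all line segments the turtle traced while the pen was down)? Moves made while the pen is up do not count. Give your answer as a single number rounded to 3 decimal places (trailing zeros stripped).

Executing turtle program step by step:
Start: pos=(2,-1), heading=315, pen down
LT 10: heading 315 -> 325
FD 2: (2,-1) -> (3.638,-2.147) [heading=325, draw]
LT 90: heading 325 -> 55
FD 11: (3.638,-2.147) -> (9.948,6.864) [heading=55, draw]
FD 16: (9.948,6.864) -> (19.125,19.97) [heading=55, draw]
RT 135: heading 55 -> 280
RT 45: heading 280 -> 235
Final: pos=(19.125,19.97), heading=235, 3 segment(s) drawn

Segment lengths:
  seg 1: (2,-1) -> (3.638,-2.147), length = 2
  seg 2: (3.638,-2.147) -> (9.948,6.864), length = 11
  seg 3: (9.948,6.864) -> (19.125,19.97), length = 16
Total = 29

Answer: 29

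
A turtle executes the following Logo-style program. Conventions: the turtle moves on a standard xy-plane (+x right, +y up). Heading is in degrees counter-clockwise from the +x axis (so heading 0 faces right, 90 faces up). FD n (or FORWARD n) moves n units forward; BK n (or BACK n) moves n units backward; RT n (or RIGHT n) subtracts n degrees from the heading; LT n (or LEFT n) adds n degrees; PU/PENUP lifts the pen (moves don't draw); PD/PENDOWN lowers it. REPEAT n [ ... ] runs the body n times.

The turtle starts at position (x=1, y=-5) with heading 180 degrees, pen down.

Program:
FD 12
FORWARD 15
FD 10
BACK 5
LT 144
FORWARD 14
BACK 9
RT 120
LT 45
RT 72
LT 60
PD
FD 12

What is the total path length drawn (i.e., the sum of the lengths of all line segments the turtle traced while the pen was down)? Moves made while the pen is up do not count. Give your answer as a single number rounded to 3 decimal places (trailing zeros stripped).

Executing turtle program step by step:
Start: pos=(1,-5), heading=180, pen down
FD 12: (1,-5) -> (-11,-5) [heading=180, draw]
FD 15: (-11,-5) -> (-26,-5) [heading=180, draw]
FD 10: (-26,-5) -> (-36,-5) [heading=180, draw]
BK 5: (-36,-5) -> (-31,-5) [heading=180, draw]
LT 144: heading 180 -> 324
FD 14: (-31,-5) -> (-19.674,-13.229) [heading=324, draw]
BK 9: (-19.674,-13.229) -> (-26.955,-7.939) [heading=324, draw]
RT 120: heading 324 -> 204
LT 45: heading 204 -> 249
RT 72: heading 249 -> 177
LT 60: heading 177 -> 237
PD: pen down
FD 12: (-26.955,-7.939) -> (-33.491,-18.003) [heading=237, draw]
Final: pos=(-33.491,-18.003), heading=237, 7 segment(s) drawn

Segment lengths:
  seg 1: (1,-5) -> (-11,-5), length = 12
  seg 2: (-11,-5) -> (-26,-5), length = 15
  seg 3: (-26,-5) -> (-36,-5), length = 10
  seg 4: (-36,-5) -> (-31,-5), length = 5
  seg 5: (-31,-5) -> (-19.674,-13.229), length = 14
  seg 6: (-19.674,-13.229) -> (-26.955,-7.939), length = 9
  seg 7: (-26.955,-7.939) -> (-33.491,-18.003), length = 12
Total = 77

Answer: 77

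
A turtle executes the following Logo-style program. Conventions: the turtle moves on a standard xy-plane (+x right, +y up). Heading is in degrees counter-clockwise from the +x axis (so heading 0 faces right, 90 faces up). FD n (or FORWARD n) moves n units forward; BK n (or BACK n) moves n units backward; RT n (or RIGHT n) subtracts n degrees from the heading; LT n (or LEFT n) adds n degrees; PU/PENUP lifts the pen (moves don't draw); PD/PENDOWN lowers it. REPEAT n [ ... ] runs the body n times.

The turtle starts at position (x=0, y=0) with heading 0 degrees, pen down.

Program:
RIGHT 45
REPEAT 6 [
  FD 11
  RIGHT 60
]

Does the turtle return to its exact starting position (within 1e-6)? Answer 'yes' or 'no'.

Answer: yes

Derivation:
Executing turtle program step by step:
Start: pos=(0,0), heading=0, pen down
RT 45: heading 0 -> 315
REPEAT 6 [
  -- iteration 1/6 --
  FD 11: (0,0) -> (7.778,-7.778) [heading=315, draw]
  RT 60: heading 315 -> 255
  -- iteration 2/6 --
  FD 11: (7.778,-7.778) -> (4.931,-18.403) [heading=255, draw]
  RT 60: heading 255 -> 195
  -- iteration 3/6 --
  FD 11: (4.931,-18.403) -> (-5.694,-21.25) [heading=195, draw]
  RT 60: heading 195 -> 135
  -- iteration 4/6 --
  FD 11: (-5.694,-21.25) -> (-13.472,-13.472) [heading=135, draw]
  RT 60: heading 135 -> 75
  -- iteration 5/6 --
  FD 11: (-13.472,-13.472) -> (-10.625,-2.847) [heading=75, draw]
  RT 60: heading 75 -> 15
  -- iteration 6/6 --
  FD 11: (-10.625,-2.847) -> (0,0) [heading=15, draw]
  RT 60: heading 15 -> 315
]
Final: pos=(0,0), heading=315, 6 segment(s) drawn

Start position: (0, 0)
Final position: (0, 0)
Distance = 0; < 1e-6 -> CLOSED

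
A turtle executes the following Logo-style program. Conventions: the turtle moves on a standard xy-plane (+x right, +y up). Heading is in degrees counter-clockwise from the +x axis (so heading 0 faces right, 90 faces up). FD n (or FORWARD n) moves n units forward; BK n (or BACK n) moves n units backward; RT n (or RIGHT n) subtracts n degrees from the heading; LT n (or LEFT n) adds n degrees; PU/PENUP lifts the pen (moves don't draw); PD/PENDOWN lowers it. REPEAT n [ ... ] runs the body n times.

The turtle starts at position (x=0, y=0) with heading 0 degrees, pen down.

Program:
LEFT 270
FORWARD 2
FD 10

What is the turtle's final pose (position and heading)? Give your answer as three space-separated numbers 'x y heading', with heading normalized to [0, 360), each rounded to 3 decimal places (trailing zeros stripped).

Answer: 0 -12 270

Derivation:
Executing turtle program step by step:
Start: pos=(0,0), heading=0, pen down
LT 270: heading 0 -> 270
FD 2: (0,0) -> (0,-2) [heading=270, draw]
FD 10: (0,-2) -> (0,-12) [heading=270, draw]
Final: pos=(0,-12), heading=270, 2 segment(s) drawn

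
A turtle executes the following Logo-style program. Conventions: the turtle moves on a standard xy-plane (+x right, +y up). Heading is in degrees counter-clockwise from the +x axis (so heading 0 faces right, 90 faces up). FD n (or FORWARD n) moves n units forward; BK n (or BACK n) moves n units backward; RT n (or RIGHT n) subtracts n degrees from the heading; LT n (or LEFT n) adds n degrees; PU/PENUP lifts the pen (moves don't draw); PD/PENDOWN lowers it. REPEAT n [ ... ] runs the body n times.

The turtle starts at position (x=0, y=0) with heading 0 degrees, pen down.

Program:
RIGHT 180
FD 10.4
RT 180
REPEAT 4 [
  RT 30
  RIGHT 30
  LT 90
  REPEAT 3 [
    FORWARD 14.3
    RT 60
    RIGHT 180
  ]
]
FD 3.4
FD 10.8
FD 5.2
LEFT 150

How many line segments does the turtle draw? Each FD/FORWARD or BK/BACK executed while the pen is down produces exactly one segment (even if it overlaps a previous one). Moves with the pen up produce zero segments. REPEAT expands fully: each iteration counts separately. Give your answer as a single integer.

Executing turtle program step by step:
Start: pos=(0,0), heading=0, pen down
RT 180: heading 0 -> 180
FD 10.4: (0,0) -> (-10.4,0) [heading=180, draw]
RT 180: heading 180 -> 0
REPEAT 4 [
  -- iteration 1/4 --
  RT 30: heading 0 -> 330
  RT 30: heading 330 -> 300
  LT 90: heading 300 -> 30
  REPEAT 3 [
    -- iteration 1/3 --
    FD 14.3: (-10.4,0) -> (1.984,7.15) [heading=30, draw]
    RT 60: heading 30 -> 330
    RT 180: heading 330 -> 150
    -- iteration 2/3 --
    FD 14.3: (1.984,7.15) -> (-10.4,14.3) [heading=150, draw]
    RT 60: heading 150 -> 90
    RT 180: heading 90 -> 270
    -- iteration 3/3 --
    FD 14.3: (-10.4,14.3) -> (-10.4,0) [heading=270, draw]
    RT 60: heading 270 -> 210
    RT 180: heading 210 -> 30
  ]
  -- iteration 2/4 --
  RT 30: heading 30 -> 0
  RT 30: heading 0 -> 330
  LT 90: heading 330 -> 60
  REPEAT 3 [
    -- iteration 1/3 --
    FD 14.3: (-10.4,0) -> (-3.25,12.384) [heading=60, draw]
    RT 60: heading 60 -> 0
    RT 180: heading 0 -> 180
    -- iteration 2/3 --
    FD 14.3: (-3.25,12.384) -> (-17.55,12.384) [heading=180, draw]
    RT 60: heading 180 -> 120
    RT 180: heading 120 -> 300
    -- iteration 3/3 --
    FD 14.3: (-17.55,12.384) -> (-10.4,0) [heading=300, draw]
    RT 60: heading 300 -> 240
    RT 180: heading 240 -> 60
  ]
  -- iteration 3/4 --
  RT 30: heading 60 -> 30
  RT 30: heading 30 -> 0
  LT 90: heading 0 -> 90
  REPEAT 3 [
    -- iteration 1/3 --
    FD 14.3: (-10.4,0) -> (-10.4,14.3) [heading=90, draw]
    RT 60: heading 90 -> 30
    RT 180: heading 30 -> 210
    -- iteration 2/3 --
    FD 14.3: (-10.4,14.3) -> (-22.784,7.15) [heading=210, draw]
    RT 60: heading 210 -> 150
    RT 180: heading 150 -> 330
    -- iteration 3/3 --
    FD 14.3: (-22.784,7.15) -> (-10.4,0) [heading=330, draw]
    RT 60: heading 330 -> 270
    RT 180: heading 270 -> 90
  ]
  -- iteration 4/4 --
  RT 30: heading 90 -> 60
  RT 30: heading 60 -> 30
  LT 90: heading 30 -> 120
  REPEAT 3 [
    -- iteration 1/3 --
    FD 14.3: (-10.4,0) -> (-17.55,12.384) [heading=120, draw]
    RT 60: heading 120 -> 60
    RT 180: heading 60 -> 240
    -- iteration 2/3 --
    FD 14.3: (-17.55,12.384) -> (-24.7,0) [heading=240, draw]
    RT 60: heading 240 -> 180
    RT 180: heading 180 -> 0
    -- iteration 3/3 --
    FD 14.3: (-24.7,0) -> (-10.4,0) [heading=0, draw]
    RT 60: heading 0 -> 300
    RT 180: heading 300 -> 120
  ]
]
FD 3.4: (-10.4,0) -> (-12.1,2.944) [heading=120, draw]
FD 10.8: (-12.1,2.944) -> (-17.5,12.298) [heading=120, draw]
FD 5.2: (-17.5,12.298) -> (-20.1,16.801) [heading=120, draw]
LT 150: heading 120 -> 270
Final: pos=(-20.1,16.801), heading=270, 16 segment(s) drawn
Segments drawn: 16

Answer: 16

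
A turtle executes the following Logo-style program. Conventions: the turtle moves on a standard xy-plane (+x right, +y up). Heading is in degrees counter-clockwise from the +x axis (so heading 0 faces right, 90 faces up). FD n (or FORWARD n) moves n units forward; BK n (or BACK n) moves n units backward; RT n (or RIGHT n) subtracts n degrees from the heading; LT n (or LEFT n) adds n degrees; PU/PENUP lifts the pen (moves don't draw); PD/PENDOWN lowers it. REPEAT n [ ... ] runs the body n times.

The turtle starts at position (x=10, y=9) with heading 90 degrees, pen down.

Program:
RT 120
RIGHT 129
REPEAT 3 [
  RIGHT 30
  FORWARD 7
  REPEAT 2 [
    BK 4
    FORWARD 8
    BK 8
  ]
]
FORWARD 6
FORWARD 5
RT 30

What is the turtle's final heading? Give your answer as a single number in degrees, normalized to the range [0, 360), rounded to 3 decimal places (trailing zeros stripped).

Executing turtle program step by step:
Start: pos=(10,9), heading=90, pen down
RT 120: heading 90 -> 330
RT 129: heading 330 -> 201
REPEAT 3 [
  -- iteration 1/3 --
  RT 30: heading 201 -> 171
  FD 7: (10,9) -> (3.086,10.095) [heading=171, draw]
  REPEAT 2 [
    -- iteration 1/2 --
    BK 4: (3.086,10.095) -> (7.037,9.469) [heading=171, draw]
    FD 8: (7.037,9.469) -> (-0.865,10.721) [heading=171, draw]
    BK 8: (-0.865,10.721) -> (7.037,9.469) [heading=171, draw]
    -- iteration 2/2 --
    BK 4: (7.037,9.469) -> (10.988,8.844) [heading=171, draw]
    FD 8: (10.988,8.844) -> (3.086,10.095) [heading=171, draw]
    BK 8: (3.086,10.095) -> (10.988,8.844) [heading=171, draw]
  ]
  -- iteration 2/3 --
  RT 30: heading 171 -> 141
  FD 7: (10.988,8.844) -> (5.548,13.249) [heading=141, draw]
  REPEAT 2 [
    -- iteration 1/2 --
    BK 4: (5.548,13.249) -> (8.656,10.732) [heading=141, draw]
    FD 8: (8.656,10.732) -> (2.439,15.766) [heading=141, draw]
    BK 8: (2.439,15.766) -> (8.656,10.732) [heading=141, draw]
    -- iteration 2/2 --
    BK 4: (8.656,10.732) -> (11.765,8.214) [heading=141, draw]
    FD 8: (11.765,8.214) -> (5.548,13.249) [heading=141, draw]
    BK 8: (5.548,13.249) -> (11.765,8.214) [heading=141, draw]
  ]
  -- iteration 3/3 --
  RT 30: heading 141 -> 111
  FD 7: (11.765,8.214) -> (9.256,14.749) [heading=111, draw]
  REPEAT 2 [
    -- iteration 1/2 --
    BK 4: (9.256,14.749) -> (10.69,11.015) [heading=111, draw]
    FD 8: (10.69,11.015) -> (7.823,18.484) [heading=111, draw]
    BK 8: (7.823,18.484) -> (10.69,11.015) [heading=111, draw]
    -- iteration 2/2 --
    BK 4: (10.69,11.015) -> (12.123,7.281) [heading=111, draw]
    FD 8: (12.123,7.281) -> (9.256,14.749) [heading=111, draw]
    BK 8: (9.256,14.749) -> (12.123,7.281) [heading=111, draw]
  ]
]
FD 6: (12.123,7.281) -> (9.973,12.882) [heading=111, draw]
FD 5: (9.973,12.882) -> (8.181,17.55) [heading=111, draw]
RT 30: heading 111 -> 81
Final: pos=(8.181,17.55), heading=81, 23 segment(s) drawn

Answer: 81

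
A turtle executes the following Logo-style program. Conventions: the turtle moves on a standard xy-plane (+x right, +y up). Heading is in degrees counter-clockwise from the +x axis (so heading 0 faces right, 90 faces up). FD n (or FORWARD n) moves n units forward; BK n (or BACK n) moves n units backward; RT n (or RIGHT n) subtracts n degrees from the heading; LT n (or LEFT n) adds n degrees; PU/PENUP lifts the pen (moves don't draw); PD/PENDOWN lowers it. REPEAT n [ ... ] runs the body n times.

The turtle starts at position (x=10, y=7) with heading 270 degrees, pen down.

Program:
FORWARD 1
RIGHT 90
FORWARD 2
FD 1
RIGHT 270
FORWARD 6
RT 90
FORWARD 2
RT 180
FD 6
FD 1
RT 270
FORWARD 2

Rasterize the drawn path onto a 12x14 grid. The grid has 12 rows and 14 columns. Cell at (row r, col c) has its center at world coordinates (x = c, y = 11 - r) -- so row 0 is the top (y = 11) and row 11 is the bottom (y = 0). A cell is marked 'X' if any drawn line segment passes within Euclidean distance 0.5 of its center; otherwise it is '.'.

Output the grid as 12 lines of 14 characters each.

Answer: ..............
..............
..............
..............
..........X...
.......XXXX...
.......X......
.......X......
.......X......
.......X....X.
.......X....X.
.....XXXXXXXX.

Derivation:
Segment 0: (10,7) -> (10,6)
Segment 1: (10,6) -> (8,6)
Segment 2: (8,6) -> (7,6)
Segment 3: (7,6) -> (7,0)
Segment 4: (7,0) -> (5,-0)
Segment 5: (5,-0) -> (11,0)
Segment 6: (11,0) -> (12,0)
Segment 7: (12,0) -> (12,2)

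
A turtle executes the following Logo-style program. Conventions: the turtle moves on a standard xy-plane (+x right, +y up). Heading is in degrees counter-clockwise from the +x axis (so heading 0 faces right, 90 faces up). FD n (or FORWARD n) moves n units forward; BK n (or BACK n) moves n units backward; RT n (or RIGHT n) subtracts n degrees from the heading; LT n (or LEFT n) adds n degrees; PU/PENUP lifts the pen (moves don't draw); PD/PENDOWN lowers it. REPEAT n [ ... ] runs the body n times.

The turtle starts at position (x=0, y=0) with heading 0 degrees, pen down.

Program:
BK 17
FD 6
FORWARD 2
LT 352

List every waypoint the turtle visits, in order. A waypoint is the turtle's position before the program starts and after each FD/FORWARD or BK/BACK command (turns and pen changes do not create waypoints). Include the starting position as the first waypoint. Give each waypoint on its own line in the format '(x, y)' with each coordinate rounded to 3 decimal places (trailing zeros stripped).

Executing turtle program step by step:
Start: pos=(0,0), heading=0, pen down
BK 17: (0,0) -> (-17,0) [heading=0, draw]
FD 6: (-17,0) -> (-11,0) [heading=0, draw]
FD 2: (-11,0) -> (-9,0) [heading=0, draw]
LT 352: heading 0 -> 352
Final: pos=(-9,0), heading=352, 3 segment(s) drawn
Waypoints (4 total):
(0, 0)
(-17, 0)
(-11, 0)
(-9, 0)

Answer: (0, 0)
(-17, 0)
(-11, 0)
(-9, 0)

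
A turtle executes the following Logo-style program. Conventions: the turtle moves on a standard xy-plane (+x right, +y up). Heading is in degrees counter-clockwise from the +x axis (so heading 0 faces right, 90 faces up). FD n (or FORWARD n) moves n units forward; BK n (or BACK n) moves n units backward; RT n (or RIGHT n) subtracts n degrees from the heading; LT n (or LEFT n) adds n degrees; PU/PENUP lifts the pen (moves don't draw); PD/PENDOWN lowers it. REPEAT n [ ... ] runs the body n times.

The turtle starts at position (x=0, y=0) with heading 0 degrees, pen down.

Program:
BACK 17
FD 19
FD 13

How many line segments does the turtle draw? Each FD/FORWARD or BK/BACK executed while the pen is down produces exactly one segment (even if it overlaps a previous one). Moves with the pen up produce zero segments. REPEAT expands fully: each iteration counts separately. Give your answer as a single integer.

Answer: 3

Derivation:
Executing turtle program step by step:
Start: pos=(0,0), heading=0, pen down
BK 17: (0,0) -> (-17,0) [heading=0, draw]
FD 19: (-17,0) -> (2,0) [heading=0, draw]
FD 13: (2,0) -> (15,0) [heading=0, draw]
Final: pos=(15,0), heading=0, 3 segment(s) drawn
Segments drawn: 3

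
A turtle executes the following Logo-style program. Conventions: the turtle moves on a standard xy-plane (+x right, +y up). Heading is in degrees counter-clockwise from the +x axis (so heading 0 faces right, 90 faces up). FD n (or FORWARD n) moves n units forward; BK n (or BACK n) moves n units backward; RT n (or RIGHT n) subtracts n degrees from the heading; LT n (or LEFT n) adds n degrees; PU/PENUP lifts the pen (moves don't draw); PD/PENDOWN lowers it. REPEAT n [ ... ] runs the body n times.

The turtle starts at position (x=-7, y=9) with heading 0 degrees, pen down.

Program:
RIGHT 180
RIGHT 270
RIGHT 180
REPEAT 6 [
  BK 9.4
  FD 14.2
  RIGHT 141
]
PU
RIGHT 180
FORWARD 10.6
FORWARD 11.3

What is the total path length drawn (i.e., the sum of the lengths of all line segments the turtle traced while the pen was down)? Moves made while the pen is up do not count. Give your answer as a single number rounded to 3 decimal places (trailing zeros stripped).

Answer: 141.6

Derivation:
Executing turtle program step by step:
Start: pos=(-7,9), heading=0, pen down
RT 180: heading 0 -> 180
RT 270: heading 180 -> 270
RT 180: heading 270 -> 90
REPEAT 6 [
  -- iteration 1/6 --
  BK 9.4: (-7,9) -> (-7,-0.4) [heading=90, draw]
  FD 14.2: (-7,-0.4) -> (-7,13.8) [heading=90, draw]
  RT 141: heading 90 -> 309
  -- iteration 2/6 --
  BK 9.4: (-7,13.8) -> (-12.916,21.105) [heading=309, draw]
  FD 14.2: (-12.916,21.105) -> (-3.979,10.07) [heading=309, draw]
  RT 141: heading 309 -> 168
  -- iteration 3/6 --
  BK 9.4: (-3.979,10.07) -> (5.215,8.115) [heading=168, draw]
  FD 14.2: (5.215,8.115) -> (-8.674,11.068) [heading=168, draw]
  RT 141: heading 168 -> 27
  -- iteration 4/6 --
  BK 9.4: (-8.674,11.068) -> (-17.05,6.8) [heading=27, draw]
  FD 14.2: (-17.05,6.8) -> (-4.398,13.247) [heading=27, draw]
  RT 141: heading 27 -> 246
  -- iteration 5/6 --
  BK 9.4: (-4.398,13.247) -> (-0.574,21.834) [heading=246, draw]
  FD 14.2: (-0.574,21.834) -> (-6.35,8.862) [heading=246, draw]
  RT 141: heading 246 -> 105
  -- iteration 6/6 --
  BK 9.4: (-6.35,8.862) -> (-3.917,-0.218) [heading=105, draw]
  FD 14.2: (-3.917,-0.218) -> (-7.592,13.498) [heading=105, draw]
  RT 141: heading 105 -> 324
]
PU: pen up
RT 180: heading 324 -> 144
FD 10.6: (-7.592,13.498) -> (-16.168,19.729) [heading=144, move]
FD 11.3: (-16.168,19.729) -> (-25.31,26.371) [heading=144, move]
Final: pos=(-25.31,26.371), heading=144, 12 segment(s) drawn

Segment lengths:
  seg 1: (-7,9) -> (-7,-0.4), length = 9.4
  seg 2: (-7,-0.4) -> (-7,13.8), length = 14.2
  seg 3: (-7,13.8) -> (-12.916,21.105), length = 9.4
  seg 4: (-12.916,21.105) -> (-3.979,10.07), length = 14.2
  seg 5: (-3.979,10.07) -> (5.215,8.115), length = 9.4
  seg 6: (5.215,8.115) -> (-8.674,11.068), length = 14.2
  seg 7: (-8.674,11.068) -> (-17.05,6.8), length = 9.4
  seg 8: (-17.05,6.8) -> (-4.398,13.247), length = 14.2
  seg 9: (-4.398,13.247) -> (-0.574,21.834), length = 9.4
  seg 10: (-0.574,21.834) -> (-6.35,8.862), length = 14.2
  seg 11: (-6.35,8.862) -> (-3.917,-0.218), length = 9.4
  seg 12: (-3.917,-0.218) -> (-7.592,13.498), length = 14.2
Total = 141.6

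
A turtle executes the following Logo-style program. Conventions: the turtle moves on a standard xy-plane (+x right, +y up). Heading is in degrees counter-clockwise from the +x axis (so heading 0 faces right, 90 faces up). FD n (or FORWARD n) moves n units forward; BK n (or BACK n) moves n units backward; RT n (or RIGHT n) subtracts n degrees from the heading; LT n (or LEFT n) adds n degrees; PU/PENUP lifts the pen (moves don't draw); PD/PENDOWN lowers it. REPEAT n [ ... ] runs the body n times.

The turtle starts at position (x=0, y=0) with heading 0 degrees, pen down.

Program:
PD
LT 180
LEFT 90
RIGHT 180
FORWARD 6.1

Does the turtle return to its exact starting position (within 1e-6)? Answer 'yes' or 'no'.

Executing turtle program step by step:
Start: pos=(0,0), heading=0, pen down
PD: pen down
LT 180: heading 0 -> 180
LT 90: heading 180 -> 270
RT 180: heading 270 -> 90
FD 6.1: (0,0) -> (0,6.1) [heading=90, draw]
Final: pos=(0,6.1), heading=90, 1 segment(s) drawn

Start position: (0, 0)
Final position: (0, 6.1)
Distance = 6.1; >= 1e-6 -> NOT closed

Answer: no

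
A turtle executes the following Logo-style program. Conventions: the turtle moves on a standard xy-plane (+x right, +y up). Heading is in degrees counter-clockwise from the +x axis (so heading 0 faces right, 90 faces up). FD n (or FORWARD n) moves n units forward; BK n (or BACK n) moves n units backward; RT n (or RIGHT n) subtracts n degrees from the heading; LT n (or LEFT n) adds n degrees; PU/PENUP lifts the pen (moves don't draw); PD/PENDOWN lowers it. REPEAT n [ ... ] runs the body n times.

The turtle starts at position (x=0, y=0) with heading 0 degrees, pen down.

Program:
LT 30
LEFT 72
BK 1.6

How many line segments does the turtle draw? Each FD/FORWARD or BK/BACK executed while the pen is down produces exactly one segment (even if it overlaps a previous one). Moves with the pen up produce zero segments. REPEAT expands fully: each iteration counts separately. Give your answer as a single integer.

Executing turtle program step by step:
Start: pos=(0,0), heading=0, pen down
LT 30: heading 0 -> 30
LT 72: heading 30 -> 102
BK 1.6: (0,0) -> (0.333,-1.565) [heading=102, draw]
Final: pos=(0.333,-1.565), heading=102, 1 segment(s) drawn
Segments drawn: 1

Answer: 1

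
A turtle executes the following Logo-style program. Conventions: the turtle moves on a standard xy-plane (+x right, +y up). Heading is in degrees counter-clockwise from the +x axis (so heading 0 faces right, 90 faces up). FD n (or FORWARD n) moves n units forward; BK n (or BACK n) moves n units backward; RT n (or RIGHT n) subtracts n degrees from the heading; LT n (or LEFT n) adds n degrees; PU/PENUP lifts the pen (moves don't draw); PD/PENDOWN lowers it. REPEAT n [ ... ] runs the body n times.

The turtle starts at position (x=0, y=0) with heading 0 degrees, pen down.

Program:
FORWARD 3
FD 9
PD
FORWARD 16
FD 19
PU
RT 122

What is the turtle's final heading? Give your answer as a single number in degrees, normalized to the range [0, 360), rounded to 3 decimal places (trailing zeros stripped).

Executing turtle program step by step:
Start: pos=(0,0), heading=0, pen down
FD 3: (0,0) -> (3,0) [heading=0, draw]
FD 9: (3,0) -> (12,0) [heading=0, draw]
PD: pen down
FD 16: (12,0) -> (28,0) [heading=0, draw]
FD 19: (28,0) -> (47,0) [heading=0, draw]
PU: pen up
RT 122: heading 0 -> 238
Final: pos=(47,0), heading=238, 4 segment(s) drawn

Answer: 238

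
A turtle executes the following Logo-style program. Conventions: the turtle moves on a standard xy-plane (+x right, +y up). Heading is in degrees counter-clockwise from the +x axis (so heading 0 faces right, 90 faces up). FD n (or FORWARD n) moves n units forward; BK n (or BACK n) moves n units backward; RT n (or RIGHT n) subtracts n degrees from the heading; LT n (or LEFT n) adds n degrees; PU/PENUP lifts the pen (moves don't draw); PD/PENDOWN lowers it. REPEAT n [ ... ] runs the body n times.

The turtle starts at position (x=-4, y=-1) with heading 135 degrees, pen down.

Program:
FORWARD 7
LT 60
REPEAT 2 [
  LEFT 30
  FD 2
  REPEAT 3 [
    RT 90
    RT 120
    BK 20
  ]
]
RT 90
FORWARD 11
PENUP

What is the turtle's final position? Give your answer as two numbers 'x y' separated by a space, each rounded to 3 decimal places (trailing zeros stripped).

Executing turtle program step by step:
Start: pos=(-4,-1), heading=135, pen down
FD 7: (-4,-1) -> (-8.95,3.95) [heading=135, draw]
LT 60: heading 135 -> 195
REPEAT 2 [
  -- iteration 1/2 --
  LT 30: heading 195 -> 225
  FD 2: (-8.95,3.95) -> (-10.364,2.536) [heading=225, draw]
  REPEAT 3 [
    -- iteration 1/3 --
    RT 90: heading 225 -> 135
    RT 120: heading 135 -> 15
    BK 20: (-10.364,2.536) -> (-29.682,-2.641) [heading=15, draw]
    -- iteration 2/3 --
    RT 90: heading 15 -> 285
    RT 120: heading 285 -> 165
    BK 20: (-29.682,-2.641) -> (-10.364,-7.817) [heading=165, draw]
    -- iteration 3/3 --
    RT 90: heading 165 -> 75
    RT 120: heading 75 -> 315
    BK 20: (-10.364,-7.817) -> (-24.506,6.325) [heading=315, draw]
  ]
  -- iteration 2/2 --
  LT 30: heading 315 -> 345
  FD 2: (-24.506,6.325) -> (-22.574,5.807) [heading=345, draw]
  REPEAT 3 [
    -- iteration 1/3 --
    RT 90: heading 345 -> 255
    RT 120: heading 255 -> 135
    BK 20: (-22.574,5.807) -> (-8.432,-8.335) [heading=135, draw]
    -- iteration 2/3 --
    RT 90: heading 135 -> 45
    RT 120: heading 45 -> 285
    BK 20: (-8.432,-8.335) -> (-13.608,10.984) [heading=285, draw]
    -- iteration 3/3 --
    RT 90: heading 285 -> 195
    RT 120: heading 195 -> 75
    BK 20: (-13.608,10.984) -> (-18.785,-8.335) [heading=75, draw]
  ]
]
RT 90: heading 75 -> 345
FD 11: (-18.785,-8.335) -> (-8.16,-11.182) [heading=345, draw]
PU: pen up
Final: pos=(-8.16,-11.182), heading=345, 10 segment(s) drawn

Answer: -8.16 -11.182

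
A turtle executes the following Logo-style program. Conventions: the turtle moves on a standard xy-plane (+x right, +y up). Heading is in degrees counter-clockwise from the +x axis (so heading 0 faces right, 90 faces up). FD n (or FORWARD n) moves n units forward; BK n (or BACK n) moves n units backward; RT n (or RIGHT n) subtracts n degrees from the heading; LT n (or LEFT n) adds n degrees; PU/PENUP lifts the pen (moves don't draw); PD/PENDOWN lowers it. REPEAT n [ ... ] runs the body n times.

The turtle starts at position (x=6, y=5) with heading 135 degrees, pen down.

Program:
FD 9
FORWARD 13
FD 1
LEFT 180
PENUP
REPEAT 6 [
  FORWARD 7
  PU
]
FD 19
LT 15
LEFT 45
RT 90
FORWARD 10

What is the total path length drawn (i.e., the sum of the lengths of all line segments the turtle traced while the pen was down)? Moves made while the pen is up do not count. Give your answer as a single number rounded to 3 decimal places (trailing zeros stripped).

Executing turtle program step by step:
Start: pos=(6,5), heading=135, pen down
FD 9: (6,5) -> (-0.364,11.364) [heading=135, draw]
FD 13: (-0.364,11.364) -> (-9.556,20.556) [heading=135, draw]
FD 1: (-9.556,20.556) -> (-10.263,21.263) [heading=135, draw]
LT 180: heading 135 -> 315
PU: pen up
REPEAT 6 [
  -- iteration 1/6 --
  FD 7: (-10.263,21.263) -> (-5.314,16.314) [heading=315, move]
  PU: pen up
  -- iteration 2/6 --
  FD 7: (-5.314,16.314) -> (-0.364,11.364) [heading=315, move]
  PU: pen up
  -- iteration 3/6 --
  FD 7: (-0.364,11.364) -> (4.586,6.414) [heading=315, move]
  PU: pen up
  -- iteration 4/6 --
  FD 7: (4.586,6.414) -> (9.536,1.464) [heading=315, move]
  PU: pen up
  -- iteration 5/6 --
  FD 7: (9.536,1.464) -> (14.485,-3.485) [heading=315, move]
  PU: pen up
  -- iteration 6/6 --
  FD 7: (14.485,-3.485) -> (19.435,-8.435) [heading=315, move]
  PU: pen up
]
FD 19: (19.435,-8.435) -> (32.87,-21.87) [heading=315, move]
LT 15: heading 315 -> 330
LT 45: heading 330 -> 15
RT 90: heading 15 -> 285
FD 10: (32.87,-21.87) -> (35.458,-31.529) [heading=285, move]
Final: pos=(35.458,-31.529), heading=285, 3 segment(s) drawn

Segment lengths:
  seg 1: (6,5) -> (-0.364,11.364), length = 9
  seg 2: (-0.364,11.364) -> (-9.556,20.556), length = 13
  seg 3: (-9.556,20.556) -> (-10.263,21.263), length = 1
Total = 23

Answer: 23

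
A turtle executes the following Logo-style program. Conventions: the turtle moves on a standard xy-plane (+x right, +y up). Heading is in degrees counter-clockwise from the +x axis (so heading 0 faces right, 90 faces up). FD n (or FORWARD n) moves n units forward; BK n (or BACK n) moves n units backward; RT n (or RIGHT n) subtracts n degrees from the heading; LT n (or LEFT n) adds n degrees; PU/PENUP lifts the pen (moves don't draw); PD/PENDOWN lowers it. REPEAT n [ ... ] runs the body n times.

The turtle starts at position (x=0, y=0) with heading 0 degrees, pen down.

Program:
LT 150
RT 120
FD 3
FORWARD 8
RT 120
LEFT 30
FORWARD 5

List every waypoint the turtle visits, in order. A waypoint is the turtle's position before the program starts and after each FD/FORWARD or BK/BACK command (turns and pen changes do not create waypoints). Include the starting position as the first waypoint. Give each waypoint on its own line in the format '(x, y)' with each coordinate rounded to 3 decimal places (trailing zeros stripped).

Answer: (0, 0)
(2.598, 1.5)
(9.526, 5.5)
(12.026, 1.17)

Derivation:
Executing turtle program step by step:
Start: pos=(0,0), heading=0, pen down
LT 150: heading 0 -> 150
RT 120: heading 150 -> 30
FD 3: (0,0) -> (2.598,1.5) [heading=30, draw]
FD 8: (2.598,1.5) -> (9.526,5.5) [heading=30, draw]
RT 120: heading 30 -> 270
LT 30: heading 270 -> 300
FD 5: (9.526,5.5) -> (12.026,1.17) [heading=300, draw]
Final: pos=(12.026,1.17), heading=300, 3 segment(s) drawn
Waypoints (4 total):
(0, 0)
(2.598, 1.5)
(9.526, 5.5)
(12.026, 1.17)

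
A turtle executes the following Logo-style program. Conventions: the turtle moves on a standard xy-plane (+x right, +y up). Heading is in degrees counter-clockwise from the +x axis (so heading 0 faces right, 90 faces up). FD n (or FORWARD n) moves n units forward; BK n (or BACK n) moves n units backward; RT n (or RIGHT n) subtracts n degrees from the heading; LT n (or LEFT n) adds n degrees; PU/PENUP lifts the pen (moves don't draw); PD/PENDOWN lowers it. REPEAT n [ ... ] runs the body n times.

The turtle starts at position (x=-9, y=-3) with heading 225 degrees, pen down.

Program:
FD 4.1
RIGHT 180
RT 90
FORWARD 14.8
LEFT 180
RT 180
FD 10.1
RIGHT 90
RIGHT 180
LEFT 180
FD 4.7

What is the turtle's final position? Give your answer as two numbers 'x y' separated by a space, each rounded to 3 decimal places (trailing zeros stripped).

Executing turtle program step by step:
Start: pos=(-9,-3), heading=225, pen down
FD 4.1: (-9,-3) -> (-11.899,-5.899) [heading=225, draw]
RT 180: heading 225 -> 45
RT 90: heading 45 -> 315
FD 14.8: (-11.899,-5.899) -> (-1.434,-16.364) [heading=315, draw]
LT 180: heading 315 -> 135
RT 180: heading 135 -> 315
FD 10.1: (-1.434,-16.364) -> (5.708,-23.506) [heading=315, draw]
RT 90: heading 315 -> 225
RT 180: heading 225 -> 45
LT 180: heading 45 -> 225
FD 4.7: (5.708,-23.506) -> (2.384,-26.829) [heading=225, draw]
Final: pos=(2.384,-26.829), heading=225, 4 segment(s) drawn

Answer: 2.384 -26.829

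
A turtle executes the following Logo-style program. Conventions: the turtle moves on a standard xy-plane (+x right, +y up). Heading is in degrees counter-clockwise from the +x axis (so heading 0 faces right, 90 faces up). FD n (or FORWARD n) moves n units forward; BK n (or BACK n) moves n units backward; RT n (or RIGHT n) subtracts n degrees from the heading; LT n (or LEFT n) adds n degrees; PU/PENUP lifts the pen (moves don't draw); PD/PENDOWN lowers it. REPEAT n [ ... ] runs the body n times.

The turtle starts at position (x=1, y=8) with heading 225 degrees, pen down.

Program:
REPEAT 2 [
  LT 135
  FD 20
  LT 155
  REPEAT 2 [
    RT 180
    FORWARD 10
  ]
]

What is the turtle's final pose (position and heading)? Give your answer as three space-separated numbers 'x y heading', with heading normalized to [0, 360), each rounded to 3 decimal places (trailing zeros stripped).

Answer: 27.84 -10.794 85

Derivation:
Executing turtle program step by step:
Start: pos=(1,8), heading=225, pen down
REPEAT 2 [
  -- iteration 1/2 --
  LT 135: heading 225 -> 0
  FD 20: (1,8) -> (21,8) [heading=0, draw]
  LT 155: heading 0 -> 155
  REPEAT 2 [
    -- iteration 1/2 --
    RT 180: heading 155 -> 335
    FD 10: (21,8) -> (30.063,3.774) [heading=335, draw]
    -- iteration 2/2 --
    RT 180: heading 335 -> 155
    FD 10: (30.063,3.774) -> (21,8) [heading=155, draw]
  ]
  -- iteration 2/2 --
  LT 135: heading 155 -> 290
  FD 20: (21,8) -> (27.84,-10.794) [heading=290, draw]
  LT 155: heading 290 -> 85
  REPEAT 2 [
    -- iteration 1/2 --
    RT 180: heading 85 -> 265
    FD 10: (27.84,-10.794) -> (26.969,-20.756) [heading=265, draw]
    -- iteration 2/2 --
    RT 180: heading 265 -> 85
    FD 10: (26.969,-20.756) -> (27.84,-10.794) [heading=85, draw]
  ]
]
Final: pos=(27.84,-10.794), heading=85, 6 segment(s) drawn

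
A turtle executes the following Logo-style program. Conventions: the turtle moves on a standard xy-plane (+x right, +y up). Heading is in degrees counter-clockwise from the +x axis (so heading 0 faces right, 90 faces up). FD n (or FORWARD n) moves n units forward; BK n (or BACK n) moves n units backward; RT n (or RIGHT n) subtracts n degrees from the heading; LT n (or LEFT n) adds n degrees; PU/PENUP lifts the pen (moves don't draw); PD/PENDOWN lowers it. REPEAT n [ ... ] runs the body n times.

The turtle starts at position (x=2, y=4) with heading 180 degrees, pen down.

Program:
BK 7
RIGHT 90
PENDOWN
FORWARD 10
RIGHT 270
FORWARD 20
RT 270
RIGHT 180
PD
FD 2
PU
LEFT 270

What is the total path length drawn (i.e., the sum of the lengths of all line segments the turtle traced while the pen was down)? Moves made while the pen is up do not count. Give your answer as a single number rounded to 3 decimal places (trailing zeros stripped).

Answer: 39

Derivation:
Executing turtle program step by step:
Start: pos=(2,4), heading=180, pen down
BK 7: (2,4) -> (9,4) [heading=180, draw]
RT 90: heading 180 -> 90
PD: pen down
FD 10: (9,4) -> (9,14) [heading=90, draw]
RT 270: heading 90 -> 180
FD 20: (9,14) -> (-11,14) [heading=180, draw]
RT 270: heading 180 -> 270
RT 180: heading 270 -> 90
PD: pen down
FD 2: (-11,14) -> (-11,16) [heading=90, draw]
PU: pen up
LT 270: heading 90 -> 0
Final: pos=(-11,16), heading=0, 4 segment(s) drawn

Segment lengths:
  seg 1: (2,4) -> (9,4), length = 7
  seg 2: (9,4) -> (9,14), length = 10
  seg 3: (9,14) -> (-11,14), length = 20
  seg 4: (-11,14) -> (-11,16), length = 2
Total = 39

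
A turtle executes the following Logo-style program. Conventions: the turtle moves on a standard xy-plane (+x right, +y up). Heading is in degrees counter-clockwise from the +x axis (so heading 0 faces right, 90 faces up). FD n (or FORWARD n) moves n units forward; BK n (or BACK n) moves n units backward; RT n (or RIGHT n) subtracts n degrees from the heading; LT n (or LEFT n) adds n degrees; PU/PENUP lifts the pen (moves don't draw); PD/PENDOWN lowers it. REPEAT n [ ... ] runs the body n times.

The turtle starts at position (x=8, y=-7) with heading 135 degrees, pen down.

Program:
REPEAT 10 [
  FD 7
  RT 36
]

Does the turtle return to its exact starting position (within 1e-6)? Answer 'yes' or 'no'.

Executing turtle program step by step:
Start: pos=(8,-7), heading=135, pen down
REPEAT 10 [
  -- iteration 1/10 --
  FD 7: (8,-7) -> (3.05,-2.05) [heading=135, draw]
  RT 36: heading 135 -> 99
  -- iteration 2/10 --
  FD 7: (3.05,-2.05) -> (1.955,4.864) [heading=99, draw]
  RT 36: heading 99 -> 63
  -- iteration 3/10 --
  FD 7: (1.955,4.864) -> (5.133,11.101) [heading=63, draw]
  RT 36: heading 63 -> 27
  -- iteration 4/10 --
  FD 7: (5.133,11.101) -> (11.37,14.279) [heading=27, draw]
  RT 36: heading 27 -> 351
  -- iteration 5/10 --
  FD 7: (11.37,14.279) -> (18.284,13.184) [heading=351, draw]
  RT 36: heading 351 -> 315
  -- iteration 6/10 --
  FD 7: (18.284,13.184) -> (23.234,8.234) [heading=315, draw]
  RT 36: heading 315 -> 279
  -- iteration 7/10 --
  FD 7: (23.234,8.234) -> (24.329,1.32) [heading=279, draw]
  RT 36: heading 279 -> 243
  -- iteration 8/10 --
  FD 7: (24.329,1.32) -> (21.151,-4.917) [heading=243, draw]
  RT 36: heading 243 -> 207
  -- iteration 9/10 --
  FD 7: (21.151,-4.917) -> (14.914,-8.095) [heading=207, draw]
  RT 36: heading 207 -> 171
  -- iteration 10/10 --
  FD 7: (14.914,-8.095) -> (8,-7) [heading=171, draw]
  RT 36: heading 171 -> 135
]
Final: pos=(8,-7), heading=135, 10 segment(s) drawn

Start position: (8, -7)
Final position: (8, -7)
Distance = 0; < 1e-6 -> CLOSED

Answer: yes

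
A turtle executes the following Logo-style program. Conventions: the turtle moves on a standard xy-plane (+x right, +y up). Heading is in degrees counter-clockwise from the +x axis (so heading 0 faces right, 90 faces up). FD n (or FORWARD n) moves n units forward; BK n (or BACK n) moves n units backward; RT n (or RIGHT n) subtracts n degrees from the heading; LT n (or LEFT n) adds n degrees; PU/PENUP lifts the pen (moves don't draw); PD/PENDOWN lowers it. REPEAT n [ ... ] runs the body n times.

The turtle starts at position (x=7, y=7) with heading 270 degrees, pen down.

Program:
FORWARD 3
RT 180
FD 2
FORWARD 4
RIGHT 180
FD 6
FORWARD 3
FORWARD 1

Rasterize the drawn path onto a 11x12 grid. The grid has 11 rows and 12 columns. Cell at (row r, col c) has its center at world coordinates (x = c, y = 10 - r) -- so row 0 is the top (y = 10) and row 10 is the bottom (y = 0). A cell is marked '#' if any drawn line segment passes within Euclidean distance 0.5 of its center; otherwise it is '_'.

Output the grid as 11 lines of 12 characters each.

Answer: _______#____
_______#____
_______#____
_______#____
_______#____
_______#____
_______#____
_______#____
_______#____
_______#____
_______#____

Derivation:
Segment 0: (7,7) -> (7,4)
Segment 1: (7,4) -> (7,6)
Segment 2: (7,6) -> (7,10)
Segment 3: (7,10) -> (7,4)
Segment 4: (7,4) -> (7,1)
Segment 5: (7,1) -> (7,0)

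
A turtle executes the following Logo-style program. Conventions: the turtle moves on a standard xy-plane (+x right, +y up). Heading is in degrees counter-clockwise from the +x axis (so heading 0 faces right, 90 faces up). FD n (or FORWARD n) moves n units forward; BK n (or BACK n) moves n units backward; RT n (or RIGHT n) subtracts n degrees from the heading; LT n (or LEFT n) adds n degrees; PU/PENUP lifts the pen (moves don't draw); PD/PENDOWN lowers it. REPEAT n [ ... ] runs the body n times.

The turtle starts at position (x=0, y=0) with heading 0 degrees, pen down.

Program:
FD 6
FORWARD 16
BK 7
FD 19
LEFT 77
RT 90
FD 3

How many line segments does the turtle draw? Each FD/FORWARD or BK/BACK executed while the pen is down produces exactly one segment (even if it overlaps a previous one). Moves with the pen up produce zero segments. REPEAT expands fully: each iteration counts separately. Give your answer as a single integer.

Answer: 5

Derivation:
Executing turtle program step by step:
Start: pos=(0,0), heading=0, pen down
FD 6: (0,0) -> (6,0) [heading=0, draw]
FD 16: (6,0) -> (22,0) [heading=0, draw]
BK 7: (22,0) -> (15,0) [heading=0, draw]
FD 19: (15,0) -> (34,0) [heading=0, draw]
LT 77: heading 0 -> 77
RT 90: heading 77 -> 347
FD 3: (34,0) -> (36.923,-0.675) [heading=347, draw]
Final: pos=(36.923,-0.675), heading=347, 5 segment(s) drawn
Segments drawn: 5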